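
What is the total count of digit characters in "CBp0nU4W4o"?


Input string: 'CBp0nU4W4o'
Operation: count digit characters (0-9)
Scan: 'C', 'B', 'p', '0'(digit), 'n', 'U', '4'(digit), 'W', '4'(digit), 'o'
Digits found: 3
Result: 3


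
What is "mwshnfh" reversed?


Input string: 'mwshnfh'
Operation: reverse character order
Original order: 'm' -> 'w' -> 's' -> 'h' -> 'n' -> 'f' -> 'h'
Reversed order: 'h' -> 'f' -> 'n' -> 'h' -> 's' -> 'w' -> 'm'
Result: hfnhswm


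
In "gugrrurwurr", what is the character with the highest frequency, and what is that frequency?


Input: 'gugrrurwurr'
Operation: tally each character
Counts: 'g':2, 'r':5, 'u':3, 'w':1
Maximum: 'r' appears 5 times


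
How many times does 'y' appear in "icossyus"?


Input string: 'icossyus'
Target character: 'y'
Scan each position: s[5]='y'
Matches found at indices: 5
Total: 1


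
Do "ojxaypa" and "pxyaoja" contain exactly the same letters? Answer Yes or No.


String 1: 'ojxaypa' -> sorted: 'aajopxy'
String 2: 'pxyaoja' -> sorted: 'aajopxy'
Compare sorted forms: 'aajopxy' == 'aajopxy'
Anagram: Yes


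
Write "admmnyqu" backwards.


Input string: 'admmnyqu'
Operation: reverse character order
Original order: 'a' -> 'd' -> 'm' -> 'm' -> 'n' -> 'y' -> 'q' -> 'u'
Reversed order: 'u' -> 'q' -> 'y' -> 'n' -> 'm' -> 'm' -> 'd' -> 'a'
Result: uqynmmda


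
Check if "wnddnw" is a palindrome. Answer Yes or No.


Input string: 'wnddnw'
Reversed: 'wnddnw'
Compare pairs: s[0]='w' vs s[5]='w' (match), s[1]='n' vs s[4]='n' (match), s[2]='d' vs s[3]='d' (match)
Palindrome: Yes


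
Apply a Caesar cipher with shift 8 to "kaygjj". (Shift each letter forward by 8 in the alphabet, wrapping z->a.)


Input: 'kaygjj', shift = 8
Operation: for each letter, (position + 8) mod 26
Mapping: 'k'(10+8=18)->'s', 'a'(0+8=8)->'i', 'y'(24+8=32, 32 mod 26=6)->'g', 'g'(6+8=14)->'o', 'j'(9+8=17)->'r', 'j'(9+8=17)->'r'
Result: sigorr


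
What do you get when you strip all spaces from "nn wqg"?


Input string: 'nn wqg'
Operation: remove all spaces
Words: 'nn', 'wqg'
Join without spaces: nnwqg


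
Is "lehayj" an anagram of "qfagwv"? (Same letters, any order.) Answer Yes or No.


String 1: 'qfagwv' -> sorted: 'afgqvw'
String 2: 'lehayj' -> sorted: 'aehjly'
Compare sorted forms: 'afgqvw' != 'aehjly'
Anagram: No


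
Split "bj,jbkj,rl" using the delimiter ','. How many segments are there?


Input string: 'bj,jbkj,rl'
Delimiter: ','
Split result: 'bj', 'jbkj', 'rl'
Number of parts: 3


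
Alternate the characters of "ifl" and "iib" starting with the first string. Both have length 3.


String 1: 'ifl'
String 2: 'iib'
Operation: alternate characters
Pairs: 'i'+'i', 'f'+'i', 'l'+'b'
Result: iifilb


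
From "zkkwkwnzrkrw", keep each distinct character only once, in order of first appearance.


Input: 'zkkwkwnzrkrw'
Operation: keep first occurrence of each character
Scan: s[0]='z' new -> keep; s[1]='k' new -> keep; s[2]='k' seen -> skip; s[3]='w' new -> keep; s[4]='k' seen -> skip; s[5]='w' seen -> skip; s[6]='n' new -> keep; s[7]='z' seen -> skip; s[8]='r' new -> keep; s[9]='k' seen -> skip; s[10]='r' seen -> skip; s[11]='w' seen -> skip
Result: zkwnr


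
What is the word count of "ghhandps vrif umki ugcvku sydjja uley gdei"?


Input string: 'ghhandps vrif umki ugcvku sydjja uley gdei'
Operation: split by spaces
Words found: 'ghhandps', 'vrif', 'umki', 'ugcvku', 'sydjja', 'uley', 'gdei'
Word count: 7


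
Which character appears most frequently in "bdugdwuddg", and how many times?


Input: 'bdugdwuddg'
Operation: tally each character
Counts: 'b':1, 'd':4, 'g':2, 'u':2, 'w':1
Maximum: 'd' appears 4 times


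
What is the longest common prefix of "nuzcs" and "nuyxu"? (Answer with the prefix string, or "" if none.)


String 1: 'nuzcs'
String 2: 'nuyxu'
Compare position by position:
pos 0: 'n' vs 'n' match
pos 1: 'u' vs 'u' match
pos 2: 'z' vs 'y' differ -> stop
Longest common prefix: "nu" (length 2)


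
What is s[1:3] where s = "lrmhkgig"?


Input string: 'lrmhkgig'
Operation: slice [1:3]
Extract characters: s[1]='r', s[2]='m'
Result: rm


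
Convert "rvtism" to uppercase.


Input string: 'rvtism'
Operation: convert each letter to uppercase
Mapping: 'r'->'R', 'v'->'V', 't'->'T', 'i'->'I', 's'->'S', 'm'->'M'
Result: RVTISM


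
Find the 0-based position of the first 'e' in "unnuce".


Input string: 'unnuce'
Target: 'e'
Scanning left to right: s[0]='u', s[1]='n', s[2]='n', s[3]='u', s[4]='c', s[5]='e'
First match at index: 5


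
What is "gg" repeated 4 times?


Input string: 'gg'
Operation: repeat 4 times
Concatenation: 'gg' + 'gg' + 'gg' + 'gg'
Result: gggggggg


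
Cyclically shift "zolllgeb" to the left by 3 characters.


Input: 'zolllgeb', shift = 3
Operation: split at index 3 and swap parts
Front part s[0:3] = 'zol'
Back part s[3:] = 'llgeb'
Rotated = back + front = 'llgeb' + 'zol'
Result: llgebzol


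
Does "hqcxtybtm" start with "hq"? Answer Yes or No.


Input string: 'hqcxtybtm'
Prefix to check: 'hq'
First 2 characters of input: 'hq'
Match: True
Result: Yes


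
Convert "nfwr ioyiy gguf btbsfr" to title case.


Input string: 'nfwr ioyiy gguf btbsfr'
Operation: capitalize first letter of each word
Word transformations: 'nfwr'->'Nfwr', 'ioyiy'->'Ioyiy', 'gguf'->'Gguf', 'btbsfr'->'Btbsfr'
Result: Nfwr Ioyiy Gguf Btbsfr


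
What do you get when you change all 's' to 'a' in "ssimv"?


Input string: 'ssimv'
Operation: replace 's' with 'a'
Positions of 's': 0, 1
After replacement: aaimv


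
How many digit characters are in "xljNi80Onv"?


Input string: 'xljNi80Onv'
Operation: count digit characters (0-9)
Scan: 'x', 'l', 'j', 'N', 'i', '8'(digit), '0'(digit), 'O', 'n', 'v'
Digits found: 2
Result: 2


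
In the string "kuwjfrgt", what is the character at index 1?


Input string: 'kuwjfrgt'
Operation: get character at index 1
Index mapping: s[0]='k', s[1]='u'
Result: 'u'


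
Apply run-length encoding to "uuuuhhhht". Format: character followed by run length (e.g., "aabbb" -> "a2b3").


Input: 'uuuuhhhht'
Operation: identify consecutive runs
Runs: 'uuuu' -> u4, 'hhhh' -> h4, 't' -> t1
Encoded: u4h4t1


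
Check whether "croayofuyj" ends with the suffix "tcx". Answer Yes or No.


Input string: 'croayofuyj'
Suffix to check: 'tcx'
Last 3 characters of input: 'uyj'
Match: False
Result: No


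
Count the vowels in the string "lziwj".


Input string: 'lziwj'
Operation: count vowels (a, e, i, o, u)
Scan: s[0]='l', s[1]='z', s[2]='i' (vowel), s[3]='w', s[4]='j'
Vowels found: 1
Result: 1


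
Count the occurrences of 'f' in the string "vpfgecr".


Input string: 'vpfgecr'
Target character: 'f'
Scan each position: s[2]='f'
Matches found at indices: 2
Total: 1


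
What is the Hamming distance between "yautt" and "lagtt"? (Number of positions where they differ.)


String 1: 'yautt'
String 2: 'lagtt'
Compare each position: pos 0: 'y'!='l', pos 1: 'a'=='a', pos 2: 'u'!='g', pos 3: 't'=='t', pos 4: 't'=='t'
Differing positions: 2
Hamming distance: 2


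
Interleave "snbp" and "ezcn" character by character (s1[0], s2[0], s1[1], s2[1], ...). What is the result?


String 1: 'snbp'
String 2: 'ezcn'
Operation: alternate characters
Pairs: 's'+'e', 'n'+'z', 'b'+'c', 'p'+'n'
Result: senzbcpn


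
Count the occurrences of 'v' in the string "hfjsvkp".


Input string: 'hfjsvkp'
Target character: 'v'
Scan each position: s[4]='v'
Matches found at indices: 4
Total: 1


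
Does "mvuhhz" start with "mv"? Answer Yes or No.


Input string: 'mvuhhz'
Prefix to check: 'mv'
First 2 characters of input: 'mv'
Match: True
Result: Yes


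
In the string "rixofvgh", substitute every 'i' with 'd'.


Input string: 'rixofvgh'
Operation: replace 'i' with 'd'
Positions of 'i': 1
After replacement: rdxofvgh


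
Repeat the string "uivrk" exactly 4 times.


Input string: 'uivrk'
Operation: repeat 4 times
Concatenation: 'uivrk' + 'uivrk' + 'uivrk' + 'uivrk'
Result: uivrkuivrkuivrkuivrk


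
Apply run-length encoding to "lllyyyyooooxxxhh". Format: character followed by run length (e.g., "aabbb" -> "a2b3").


Input: 'lllyyyyooooxxxhh'
Operation: identify consecutive runs
Runs: 'lll' -> l3, 'yyyy' -> y4, 'oooo' -> o4, 'xxx' -> x3, 'hh' -> h2
Encoded: l3y4o4x3h2


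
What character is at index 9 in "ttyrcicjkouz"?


Input string: 'ttyrcicjkouz'
Operation: get character at index 9
Index mapping: s[0]='t', s[1]='t', s[2]='y', s[3]='r', s[4]='c', s[5]='i', s[6]='c', s[7]='j', s[8]='k', s[9]='o'
Result: 'o'


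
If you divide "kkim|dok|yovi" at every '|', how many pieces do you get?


Input string: 'kkim|dok|yovi'
Delimiter: '|'
Split result: 'kkim', 'dok', 'yovi'
Number of parts: 3


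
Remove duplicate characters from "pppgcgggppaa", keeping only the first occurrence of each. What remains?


Input: 'pppgcgggppaa'
Operation: keep first occurrence of each character
Scan: s[0]='p' new -> keep; s[1]='p' seen -> skip; s[2]='p' seen -> skip; s[3]='g' new -> keep; s[4]='c' new -> keep; s[5]='g' seen -> skip; s[6]='g' seen -> skip; s[7]='g' seen -> skip; s[8]='p' seen -> skip; s[9]='p' seen -> skip; s[10]='a' new -> keep; s[11]='a' seen -> skip
Result: pgca


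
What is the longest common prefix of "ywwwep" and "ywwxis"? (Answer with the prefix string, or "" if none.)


String 1: 'ywwwep'
String 2: 'ywwxis'
Compare position by position:
pos 0: 'y' vs 'y' match
pos 1: 'w' vs 'w' match
pos 2: 'w' vs 'w' match
pos 3: 'w' vs 'x' differ -> stop
Longest common prefix: "yww" (length 3)


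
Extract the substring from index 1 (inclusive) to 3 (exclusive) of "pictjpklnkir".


Input string: 'pictjpklnkir'
Operation: slice [1:3]
Extract characters: s[1]='i', s[2]='c'
Result: ic


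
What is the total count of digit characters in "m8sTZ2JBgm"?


Input string: 'm8sTZ2JBgm'
Operation: count digit characters (0-9)
Scan: 'm', '8'(digit), 's', 'T', 'Z', '2'(digit), 'J', 'B', 'g', 'm'
Digits found: 2
Result: 2


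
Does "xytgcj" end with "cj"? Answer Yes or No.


Input string: 'xytgcj'
Suffix to check: 'cj'
Last 2 characters of input: 'cj'
Match: True
Result: Yes


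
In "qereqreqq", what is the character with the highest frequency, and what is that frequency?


Input: 'qereqreqq'
Operation: tally each character
Counts: 'e':3, 'q':4, 'r':2
Maximum: 'q' appears 4 times


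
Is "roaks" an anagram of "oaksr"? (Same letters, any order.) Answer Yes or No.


String 1: 'oaksr' -> sorted: 'akors'
String 2: 'roaks' -> sorted: 'akors'
Compare sorted forms: 'akors' == 'akors'
Anagram: Yes


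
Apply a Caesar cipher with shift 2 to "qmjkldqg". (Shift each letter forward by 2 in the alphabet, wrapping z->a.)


Input: 'qmjkldqg', shift = 2
Operation: for each letter, (position + 2) mod 26
Mapping: 'q'(16+2=18)->'s', 'm'(12+2=14)->'o', 'j'(9+2=11)->'l', 'k'(10+2=12)->'m', 'l'(11+2=13)->'n', 'd'(3+2=5)->'f', 'q'(16+2=18)->'s', 'g'(6+2=8)->'i'
Result: solmnfsi


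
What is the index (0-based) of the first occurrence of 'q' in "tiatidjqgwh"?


Input string: 'tiatidjqgwh'
Target: 'q'
Scanning left to right: s[0]='t', s[1]='i', s[2]='a', s[3]='t', s[4]='i', s[5]='d', s[6]='j', s[7]='q'
First match at index: 7


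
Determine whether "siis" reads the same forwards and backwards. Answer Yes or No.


Input string: 'siis'
Reversed: 'siis'
Compare pairs: s[0]='s' vs s[3]='s' (match), s[1]='i' vs s[2]='i' (match)
Palindrome: Yes


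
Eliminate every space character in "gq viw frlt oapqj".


Input string: 'gq viw frlt oapqj'
Operation: remove all spaces
Words: 'gq', 'viw', 'frlt', 'oapqj'
Join without spaces: gqviwfrltoapqj


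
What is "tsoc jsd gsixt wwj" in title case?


Input string: 'tsoc jsd gsixt wwj'
Operation: capitalize first letter of each word
Word transformations: 'tsoc'->'Tsoc', 'jsd'->'Jsd', 'gsixt'->'Gsixt', 'wwj'->'Wwj'
Result: Tsoc Jsd Gsixt Wwj


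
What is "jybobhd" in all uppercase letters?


Input string: 'jybobhd'
Operation: convert each letter to uppercase
Mapping: 'j'->'J', 'y'->'Y', 'b'->'B', 'o'->'O', 'b'->'B', 'h'->'H', 'd'->'D'
Result: JYBOBHD


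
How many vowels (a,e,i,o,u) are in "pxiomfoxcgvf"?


Input string: 'pxiomfoxcgvf'
Operation: count vowels (a, e, i, o, u)
Scan: s[0]='p', s[1]='x', s[2]='i' (vowel), s[3]='o' (vowel), s[4]='m', s[5]='f', s[6]='o' (vowel), s[7]='x', s[8]='c', s[9]='g', s[10]='v', s[11]='f'
Vowels found: 3
Result: 3


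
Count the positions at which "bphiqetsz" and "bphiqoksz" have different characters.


String 1: 'bphiqetsz'
String 2: 'bphiqoksz'
Compare each position: pos 0: 'b'=='b', pos 1: 'p'=='p', pos 2: 'h'=='h', pos 3: 'i'=='i', pos 4: 'q'=='q', pos 5: 'e'!='o', pos 6: 't'!='k', pos 7: 's'=='s', pos 8: 'z'=='z'
Differing positions: 2
Hamming distance: 2


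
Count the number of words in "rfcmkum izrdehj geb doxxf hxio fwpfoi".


Input string: 'rfcmkum izrdehj geb doxxf hxio fwpfoi'
Operation: split by spaces
Words found: 'rfcmkum', 'izrdehj', 'geb', 'doxxf', 'hxio', 'fwpfoi'
Word count: 6


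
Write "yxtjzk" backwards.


Input string: 'yxtjzk'
Operation: reverse character order
Original order: 'y' -> 'x' -> 't' -> 'j' -> 'z' -> 'k'
Reversed order: 'k' -> 'z' -> 'j' -> 't' -> 'x' -> 'y'
Result: kzjtxy


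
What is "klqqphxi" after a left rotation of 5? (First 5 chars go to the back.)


Input: 'klqqphxi', shift = 5
Operation: split at index 5 and swap parts
Front part s[0:5] = 'klqqp'
Back part s[5:] = 'hxi'
Rotated = back + front = 'hxi' + 'klqqp'
Result: hxiklqqp


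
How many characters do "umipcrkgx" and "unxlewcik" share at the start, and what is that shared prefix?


String 1: 'umipcrkgx'
String 2: 'unxlewcik'
Compare position by position:
pos 0: 'u' vs 'u' match
pos 1: 'm' vs 'n' differ -> stop
Longest common prefix: "u" (length 1)


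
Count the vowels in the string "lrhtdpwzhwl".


Input string: 'lrhtdpwzhwl'
Operation: count vowels (a, e, i, o, u)
Scan: s[0]='l', s[1]='r', s[2]='h', s[3]='t', s[4]='d', s[5]='p', s[6]='w', s[7]='z', s[8]='h', s[9]='w', s[10]='l'
Vowels found: 0
Result: 0


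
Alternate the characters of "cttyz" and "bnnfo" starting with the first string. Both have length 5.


String 1: 'cttyz'
String 2: 'bnnfo'
Operation: alternate characters
Pairs: 'c'+'b', 't'+'n', 't'+'n', 'y'+'f', 'z'+'o'
Result: cbtntnyfzo


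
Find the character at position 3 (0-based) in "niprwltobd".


Input string: 'niprwltobd'
Operation: get character at index 3
Index mapping: s[0]='n', s[1]='i', s[2]='p', s[3]='r'
Result: 'r'


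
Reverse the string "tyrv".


Input string: 'tyrv'
Operation: reverse character order
Original order: 't' -> 'y' -> 'r' -> 'v'
Reversed order: 'v' -> 'r' -> 'y' -> 't'
Result: vryt


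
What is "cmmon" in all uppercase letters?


Input string: 'cmmon'
Operation: convert each letter to uppercase
Mapping: 'c'->'C', 'm'->'M', 'm'->'M', 'o'->'O', 'n'->'N'
Result: CMMON


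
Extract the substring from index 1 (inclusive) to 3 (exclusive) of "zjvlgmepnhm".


Input string: 'zjvlgmepnhm'
Operation: slice [1:3]
Extract characters: s[1]='j', s[2]='v'
Result: jv


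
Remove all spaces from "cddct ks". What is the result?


Input string: 'cddct ks'
Operation: remove all spaces
Words: 'cddct', 'ks'
Join without spaces: cddctks


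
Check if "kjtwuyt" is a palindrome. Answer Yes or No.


Input string: 'kjtwuyt'
Reversed: 'tyuwtjk'
Compare pairs: s[0]='k' vs s[6]='t' (mismatch), s[1]='j' vs s[5]='y' (mismatch), s[2]='t' vs s[4]='u' (mismatch)
Palindrome: No


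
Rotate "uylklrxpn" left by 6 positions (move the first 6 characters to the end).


Input: 'uylklrxpn', shift = 6
Operation: split at index 6 and swap parts
Front part s[0:6] = 'uylklr'
Back part s[6:] = 'xpn'
Rotated = back + front = 'xpn' + 'uylklr'
Result: xpnuylklr


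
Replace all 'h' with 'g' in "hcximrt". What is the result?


Input string: 'hcximrt'
Operation: replace 'h' with 'g'
Positions of 'h': 0
After replacement: gcximrt


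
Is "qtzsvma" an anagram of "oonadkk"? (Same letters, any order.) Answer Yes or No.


String 1: 'oonadkk' -> sorted: 'adkknoo'
String 2: 'qtzsvma' -> sorted: 'amqstvz'
Compare sorted forms: 'adkknoo' != 'amqstvz'
Anagram: No


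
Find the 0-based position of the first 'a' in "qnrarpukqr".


Input string: 'qnrarpukqr'
Target: 'a'
Scanning left to right: s[0]='q', s[1]='n', s[2]='r', s[3]='a'
First match at index: 3


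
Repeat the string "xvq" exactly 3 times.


Input string: 'xvq'
Operation: repeat 3 times
Concatenation: 'xvq' + 'xvq' + 'xvq'
Result: xvqxvqxvq


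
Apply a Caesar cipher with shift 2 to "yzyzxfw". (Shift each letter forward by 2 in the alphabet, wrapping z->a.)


Input: 'yzyzxfw', shift = 2
Operation: for each letter, (position + 2) mod 26
Mapping: 'y'(24+2=26, 26 mod 26=0)->'a', 'z'(25+2=27, 27 mod 26=1)->'b', 'y'(24+2=26, 26 mod 26=0)->'a', 'z'(25+2=27, 27 mod 26=1)->'b', 'x'(23+2=25)->'z', 'f'(5+2=7)->'h', 'w'(22+2=24)->'y'
Result: ababzhy


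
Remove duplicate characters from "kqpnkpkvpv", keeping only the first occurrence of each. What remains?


Input: 'kqpnkpkvpv'
Operation: keep first occurrence of each character
Scan: s[0]='k' new -> keep; s[1]='q' new -> keep; s[2]='p' new -> keep; s[3]='n' new -> keep; s[4]='k' seen -> skip; s[5]='p' seen -> skip; s[6]='k' seen -> skip; s[7]='v' new -> keep; s[8]='p' seen -> skip; s[9]='v' seen -> skip
Result: kqpnv


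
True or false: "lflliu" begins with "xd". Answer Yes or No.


Input string: 'lflliu'
Prefix to check: 'xd'
First 2 characters of input: 'lf'
Match: False
Result: No


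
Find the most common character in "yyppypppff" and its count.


Input: 'yyppypppff'
Operation: tally each character
Counts: 'f':2, 'p':5, 'y':3
Maximum: 'p' appears 5 times


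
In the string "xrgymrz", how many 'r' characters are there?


Input string: 'xrgymrz'
Target character: 'r'
Scan each position: s[1]='r', s[5]='r'
Matches found at indices: 1, 5
Total: 2


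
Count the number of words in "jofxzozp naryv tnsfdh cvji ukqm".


Input string: 'jofxzozp naryv tnsfdh cvji ukqm'
Operation: split by spaces
Words found: 'jofxzozp', 'naryv', 'tnsfdh', 'cvji', 'ukqm'
Word count: 5


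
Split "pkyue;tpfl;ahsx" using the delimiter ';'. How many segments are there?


Input string: 'pkyue;tpfl;ahsx'
Delimiter: ';'
Split result: 'pkyue', 'tpfl', 'ahsx'
Number of parts: 3


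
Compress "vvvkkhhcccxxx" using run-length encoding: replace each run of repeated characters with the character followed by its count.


Input: 'vvvkkhhcccxxx'
Operation: identify consecutive runs
Runs: 'vvv' -> v3, 'kk' -> k2, 'hh' -> h2, 'ccc' -> c3, 'xxx' -> x3
Encoded: v3k2h2c3x3


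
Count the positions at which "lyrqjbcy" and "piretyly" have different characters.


String 1: 'lyrqjbcy'
String 2: 'piretyly'
Compare each position: pos 0: 'l'!='p', pos 1: 'y'!='i', pos 2: 'r'=='r', pos 3: 'q'!='e', pos 4: 'j'!='t', pos 5: 'b'!='y', pos 6: 'c'!='l', pos 7: 'y'=='y'
Differing positions: 6
Hamming distance: 6


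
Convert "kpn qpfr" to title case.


Input string: 'kpn qpfr'
Operation: capitalize first letter of each word
Word transformations: 'kpn'->'Kpn', 'qpfr'->'Qpfr'
Result: Kpn Qpfr


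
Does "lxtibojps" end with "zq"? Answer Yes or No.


Input string: 'lxtibojps'
Suffix to check: 'zq'
Last 2 characters of input: 'ps'
Match: False
Result: No


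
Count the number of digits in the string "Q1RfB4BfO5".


Input string: 'Q1RfB4BfO5'
Operation: count digit characters (0-9)
Scan: 'Q', '1'(digit), 'R', 'f', 'B', '4'(digit), 'B', 'f', 'O', '5'(digit)
Digits found: 3
Result: 3


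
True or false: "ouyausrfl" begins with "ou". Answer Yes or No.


Input string: 'ouyausrfl'
Prefix to check: 'ou'
First 2 characters of input: 'ou'
Match: True
Result: Yes


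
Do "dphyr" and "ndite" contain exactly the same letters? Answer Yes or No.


String 1: 'dphyr' -> sorted: 'dhpry'
String 2: 'ndite' -> sorted: 'deint'
Compare sorted forms: 'dhpry' != 'deint'
Anagram: No


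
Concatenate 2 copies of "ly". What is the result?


Input string: 'ly'
Operation: repeat 2 times
Concatenation: 'ly' + 'ly'
Result: lyly


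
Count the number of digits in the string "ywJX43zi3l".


Input string: 'ywJX43zi3l'
Operation: count digit characters (0-9)
Scan: 'y', 'w', 'J', 'X', '4'(digit), '3'(digit), 'z', 'i', '3'(digit), 'l'
Digits found: 3
Result: 3


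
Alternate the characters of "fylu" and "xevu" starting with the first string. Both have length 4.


String 1: 'fylu'
String 2: 'xevu'
Operation: alternate characters
Pairs: 'f'+'x', 'y'+'e', 'l'+'v', 'u'+'u'
Result: fxyelvuu


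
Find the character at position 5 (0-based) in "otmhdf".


Input string: 'otmhdf'
Operation: get character at index 5
Index mapping: s[0]='o', s[1]='t', s[2]='m', s[3]='h', s[4]='d', s[5]='f'
Result: 'f'


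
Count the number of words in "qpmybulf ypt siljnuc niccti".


Input string: 'qpmybulf ypt siljnuc niccti'
Operation: split by spaces
Words found: 'qpmybulf', 'ypt', 'siljnuc', 'niccti'
Word count: 4


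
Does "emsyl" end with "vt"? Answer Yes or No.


Input string: 'emsyl'
Suffix to check: 'vt'
Last 2 characters of input: 'yl'
Match: False
Result: No


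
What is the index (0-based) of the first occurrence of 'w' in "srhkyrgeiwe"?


Input string: 'srhkyrgeiwe'
Target: 'w'
Scanning left to right: s[0]='s', s[1]='r', s[2]='h', s[3]='k', s[4]='y', s[5]='r', s[6]='g', s[7]='e', s[8]='i', s[9]='w'
First match at index: 9


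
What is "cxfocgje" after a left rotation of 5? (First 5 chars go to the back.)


Input: 'cxfocgje', shift = 5
Operation: split at index 5 and swap parts
Front part s[0:5] = 'cxfoc'
Back part s[5:] = 'gje'
Rotated = back + front = 'gje' + 'cxfoc'
Result: gjecxfoc


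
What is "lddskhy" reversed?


Input string: 'lddskhy'
Operation: reverse character order
Original order: 'l' -> 'd' -> 'd' -> 's' -> 'k' -> 'h' -> 'y'
Reversed order: 'y' -> 'h' -> 'k' -> 's' -> 'd' -> 'd' -> 'l'
Result: yhksddl


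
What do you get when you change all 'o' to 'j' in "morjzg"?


Input string: 'morjzg'
Operation: replace 'o' with 'j'
Positions of 'o': 1
After replacement: mjrjzg


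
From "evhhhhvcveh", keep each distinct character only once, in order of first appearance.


Input: 'evhhhhvcveh'
Operation: keep first occurrence of each character
Scan: s[0]='e' new -> keep; s[1]='v' new -> keep; s[2]='h' new -> keep; s[3]='h' seen -> skip; s[4]='h' seen -> skip; s[5]='h' seen -> skip; s[6]='v' seen -> skip; s[7]='c' new -> keep; s[8]='v' seen -> skip; s[9]='e' seen -> skip; s[10]='h' seen -> skip
Result: evhc


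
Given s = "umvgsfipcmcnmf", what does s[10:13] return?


Input string: 'umvgsfipcmcnmf'
Operation: slice [10:13]
Extract characters: s[10]='c', s[11]='n', s[12]='m'
Result: cnm


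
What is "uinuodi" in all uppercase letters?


Input string: 'uinuodi'
Operation: convert each letter to uppercase
Mapping: 'u'->'U', 'i'->'I', 'n'->'N', 'u'->'U', 'o'->'O', 'd'->'D', 'i'->'I'
Result: UINUODI


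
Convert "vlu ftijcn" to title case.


Input string: 'vlu ftijcn'
Operation: capitalize first letter of each word
Word transformations: 'vlu'->'Vlu', 'ftijcn'->'Ftijcn'
Result: Vlu Ftijcn


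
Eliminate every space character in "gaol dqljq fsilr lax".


Input string: 'gaol dqljq fsilr lax'
Operation: remove all spaces
Words: 'gaol', 'dqljq', 'fsilr', 'lax'
Join without spaces: gaoldqljqfsilrlax


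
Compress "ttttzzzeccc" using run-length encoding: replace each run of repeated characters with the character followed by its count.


Input: 'ttttzzzeccc'
Operation: identify consecutive runs
Runs: 'tttt' -> t4, 'zzz' -> z3, 'e' -> e1, 'ccc' -> c3
Encoded: t4z3e1c3


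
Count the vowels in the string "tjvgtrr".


Input string: 'tjvgtrr'
Operation: count vowels (a, e, i, o, u)
Scan: s[0]='t', s[1]='j', s[2]='v', s[3]='g', s[4]='t', s[5]='r', s[6]='r'
Vowels found: 0
Result: 0


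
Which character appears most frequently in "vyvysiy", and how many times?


Input: 'vyvysiy'
Operation: tally each character
Counts: 'i':1, 's':1, 'v':2, 'y':3
Maximum: 'y' appears 3 times


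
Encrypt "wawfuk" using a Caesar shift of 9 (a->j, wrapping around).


Input: 'wawfuk', shift = 9
Operation: for each letter, (position + 9) mod 26
Mapping: 'w'(22+9=31, 31 mod 26=5)->'f', 'a'(0+9=9)->'j', 'w'(22+9=31, 31 mod 26=5)->'f', 'f'(5+9=14)->'o', 'u'(20+9=29, 29 mod 26=3)->'d', 'k'(10+9=19)->'t'
Result: fjfodt


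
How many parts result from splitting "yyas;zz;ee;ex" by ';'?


Input string: 'yyas;zz;ee;ex'
Delimiter: ';'
Split result: 'yyas', 'zz', 'ee', 'ex'
Number of parts: 4


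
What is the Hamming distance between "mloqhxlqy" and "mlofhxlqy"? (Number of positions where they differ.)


String 1: 'mloqhxlqy'
String 2: 'mlofhxlqy'
Compare each position: pos 0: 'm'=='m', pos 1: 'l'=='l', pos 2: 'o'=='o', pos 3: 'q'!='f', pos 4: 'h'=='h', pos 5: 'x'=='x', pos 6: 'l'=='l', pos 7: 'q'=='q', pos 8: 'y'=='y'
Differing positions: 1
Hamming distance: 1


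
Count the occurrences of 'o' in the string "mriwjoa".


Input string: 'mriwjoa'
Target character: 'o'
Scan each position: s[5]='o'
Matches found at indices: 5
Total: 1


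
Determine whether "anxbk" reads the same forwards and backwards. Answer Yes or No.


Input string: 'anxbk'
Reversed: 'kbxna'
Compare pairs: s[0]='a' vs s[4]='k' (mismatch), s[1]='n' vs s[3]='b' (mismatch)
Palindrome: No


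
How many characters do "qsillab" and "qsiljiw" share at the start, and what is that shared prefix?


String 1: 'qsillab'
String 2: 'qsiljiw'
Compare position by position:
pos 0: 'q' vs 'q' match
pos 1: 's' vs 's' match
pos 2: 'i' vs 'i' match
pos 3: 'l' vs 'l' match
pos 4: 'l' vs 'j' differ -> stop
Longest common prefix: "qsil" (length 4)


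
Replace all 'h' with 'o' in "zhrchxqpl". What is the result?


Input string: 'zhrchxqpl'
Operation: replace 'h' with 'o'
Positions of 'h': 1, 4
After replacement: zorcoxqpl


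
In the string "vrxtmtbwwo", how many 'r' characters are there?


Input string: 'vrxtmtbwwo'
Target character: 'r'
Scan each position: s[1]='r'
Matches found at indices: 1
Total: 1


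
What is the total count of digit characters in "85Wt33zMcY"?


Input string: '85Wt33zMcY'
Operation: count digit characters (0-9)
Scan: '8'(digit), '5'(digit), 'W', 't', '3'(digit), '3'(digit), 'z', 'M', 'c', 'Y'
Digits found: 4
Result: 4


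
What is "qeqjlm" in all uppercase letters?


Input string: 'qeqjlm'
Operation: convert each letter to uppercase
Mapping: 'q'->'Q', 'e'->'E', 'q'->'Q', 'j'->'J', 'l'->'L', 'm'->'M'
Result: QEQJLM


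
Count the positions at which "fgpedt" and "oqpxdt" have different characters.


String 1: 'fgpedt'
String 2: 'oqpxdt'
Compare each position: pos 0: 'f'!='o', pos 1: 'g'!='q', pos 2: 'p'=='p', pos 3: 'e'!='x', pos 4: 'd'=='d', pos 5: 't'=='t'
Differing positions: 3
Hamming distance: 3


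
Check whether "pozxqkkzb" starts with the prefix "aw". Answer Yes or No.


Input string: 'pozxqkkzb'
Prefix to check: 'aw'
First 2 characters of input: 'po'
Match: False
Result: No


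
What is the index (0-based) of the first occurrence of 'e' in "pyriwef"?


Input string: 'pyriwef'
Target: 'e'
Scanning left to right: s[0]='p', s[1]='y', s[2]='r', s[3]='i', s[4]='w', s[5]='e'
First match at index: 5


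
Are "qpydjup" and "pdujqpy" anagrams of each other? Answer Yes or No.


String 1: 'qpydjup' -> sorted: 'djppquy'
String 2: 'pdujqpy' -> sorted: 'djppquy'
Compare sorted forms: 'djppquy' == 'djppquy'
Anagram: Yes


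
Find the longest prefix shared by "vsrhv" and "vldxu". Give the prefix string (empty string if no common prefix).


String 1: 'vsrhv'
String 2: 'vldxu'
Compare position by position:
pos 0: 'v' vs 'v' match
pos 1: 's' vs 'l' differ -> stop
Longest common prefix: "v" (length 1)


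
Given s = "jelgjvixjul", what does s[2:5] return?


Input string: 'jelgjvixjul'
Operation: slice [2:5]
Extract characters: s[2]='l', s[3]='g', s[4]='j'
Result: lgj


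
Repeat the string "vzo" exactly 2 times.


Input string: 'vzo'
Operation: repeat 2 times
Concatenation: 'vzo' + 'vzo'
Result: vzovzo


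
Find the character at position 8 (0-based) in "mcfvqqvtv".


Input string: 'mcfvqqvtv'
Operation: get character at index 8
Index mapping: s[0]='m', s[1]='c', s[2]='f', s[3]='v', s[4]='q', s[5]='q', s[6]='v', s[7]='t', s[8]='v'
Result: 'v'


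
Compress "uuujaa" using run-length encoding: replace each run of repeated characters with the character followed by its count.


Input: 'uuujaa'
Operation: identify consecutive runs
Runs: 'uuu' -> u3, 'j' -> j1, 'aa' -> a2
Encoded: u3j1a2


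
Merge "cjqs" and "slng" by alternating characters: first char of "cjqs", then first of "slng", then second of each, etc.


String 1: 'cjqs'
String 2: 'slng'
Operation: alternate characters
Pairs: 'c'+'s', 'j'+'l', 'q'+'n', 's'+'g'
Result: csjlqnsg


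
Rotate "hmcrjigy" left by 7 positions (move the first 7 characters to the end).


Input: 'hmcrjigy', shift = 7
Operation: split at index 7 and swap parts
Front part s[0:7] = 'hmcrjig'
Back part s[7:] = 'y'
Rotated = back + front = 'y' + 'hmcrjig'
Result: yhmcrjig


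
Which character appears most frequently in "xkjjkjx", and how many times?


Input: 'xkjjkjx'
Operation: tally each character
Counts: 'j':3, 'k':2, 'x':2
Maximum: 'j' appears 3 times


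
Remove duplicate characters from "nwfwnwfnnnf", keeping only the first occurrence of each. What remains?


Input: 'nwfwnwfnnnf'
Operation: keep first occurrence of each character
Scan: s[0]='n' new -> keep; s[1]='w' new -> keep; s[2]='f' new -> keep; s[3]='w' seen -> skip; s[4]='n' seen -> skip; s[5]='w' seen -> skip; s[6]='f' seen -> skip; s[7]='n' seen -> skip; s[8]='n' seen -> skip; s[9]='n' seen -> skip; s[10]='f' seen -> skip
Result: nwf


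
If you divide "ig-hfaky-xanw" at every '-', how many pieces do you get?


Input string: 'ig-hfaky-xanw'
Delimiter: '-'
Split result: 'ig', 'hfaky', 'xanw'
Number of parts: 3


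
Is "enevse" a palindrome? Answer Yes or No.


Input string: 'enevse'
Reversed: 'esvene'
Compare pairs: s[0]='e' vs s[5]='e' (match), s[1]='n' vs s[4]='s' (mismatch), s[2]='e' vs s[3]='v' (mismatch)
Palindrome: No


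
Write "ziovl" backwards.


Input string: 'ziovl'
Operation: reverse character order
Original order: 'z' -> 'i' -> 'o' -> 'v' -> 'l'
Reversed order: 'l' -> 'v' -> 'o' -> 'i' -> 'z'
Result: lvoiz


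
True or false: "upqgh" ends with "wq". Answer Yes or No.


Input string: 'upqgh'
Suffix to check: 'wq'
Last 2 characters of input: 'gh'
Match: False
Result: No


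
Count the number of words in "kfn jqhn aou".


Input string: 'kfn jqhn aou'
Operation: split by spaces
Words found: 'kfn', 'jqhn', 'aou'
Word count: 3


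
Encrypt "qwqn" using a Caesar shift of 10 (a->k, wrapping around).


Input: 'qwqn', shift = 10
Operation: for each letter, (position + 10) mod 26
Mapping: 'q'(16+10=26, 26 mod 26=0)->'a', 'w'(22+10=32, 32 mod 26=6)->'g', 'q'(16+10=26, 26 mod 26=0)->'a', 'n'(13+10=23)->'x'
Result: agax


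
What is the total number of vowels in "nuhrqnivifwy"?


Input string: 'nuhrqnivifwy'
Operation: count vowels (a, e, i, o, u)
Scan: s[0]='n', s[1]='u' (vowel), s[2]='h', s[3]='r', s[4]='q', s[5]='n', s[6]='i' (vowel), s[7]='v', s[8]='i' (vowel), s[9]='f', s[10]='w', s[11]='y'
Vowels found: 3
Result: 3


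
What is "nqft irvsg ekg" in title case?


Input string: 'nqft irvsg ekg'
Operation: capitalize first letter of each word
Word transformations: 'nqft'->'Nqft', 'irvsg'->'Irvsg', 'ekg'->'Ekg'
Result: Nqft Irvsg Ekg


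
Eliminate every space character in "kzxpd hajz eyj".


Input string: 'kzxpd hajz eyj'
Operation: remove all spaces
Words: 'kzxpd', 'hajz', 'eyj'
Join without spaces: kzxpdhajzeyj


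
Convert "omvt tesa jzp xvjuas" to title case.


Input string: 'omvt tesa jzp xvjuas'
Operation: capitalize first letter of each word
Word transformations: 'omvt'->'Omvt', 'tesa'->'Tesa', 'jzp'->'Jzp', 'xvjuas'->'Xvjuas'
Result: Omvt Tesa Jzp Xvjuas


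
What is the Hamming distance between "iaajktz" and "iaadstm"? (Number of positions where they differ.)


String 1: 'iaajktz'
String 2: 'iaadstm'
Compare each position: pos 0: 'i'=='i', pos 1: 'a'=='a', pos 2: 'a'=='a', pos 3: 'j'!='d', pos 4: 'k'!='s', pos 5: 't'=='t', pos 6: 'z'!='m'
Differing positions: 3
Hamming distance: 3


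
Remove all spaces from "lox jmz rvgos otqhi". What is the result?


Input string: 'lox jmz rvgos otqhi'
Operation: remove all spaces
Words: 'lox', 'jmz', 'rvgos', 'otqhi'
Join without spaces: loxjmzrvgosotqhi


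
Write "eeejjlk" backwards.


Input string: 'eeejjlk'
Operation: reverse character order
Original order: 'e' -> 'e' -> 'e' -> 'j' -> 'j' -> 'l' -> 'k'
Reversed order: 'k' -> 'l' -> 'j' -> 'j' -> 'e' -> 'e' -> 'e'
Result: kljjeee


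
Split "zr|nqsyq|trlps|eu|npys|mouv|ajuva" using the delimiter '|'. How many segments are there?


Input string: 'zr|nqsyq|trlps|eu|npys|mouv|ajuva'
Delimiter: '|'
Split result: 'zr', 'nqsyq', 'trlps', 'eu', 'npys', 'mouv', 'ajuva'
Number of parts: 7


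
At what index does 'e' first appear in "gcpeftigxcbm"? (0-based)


Input string: 'gcpeftigxcbm'
Target: 'e'
Scanning left to right: s[0]='g', s[1]='c', s[2]='p', s[3]='e'
First match at index: 3


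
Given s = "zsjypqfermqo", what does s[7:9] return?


Input string: 'zsjypqfermqo'
Operation: slice [7:9]
Extract characters: s[7]='e', s[8]='r'
Result: er


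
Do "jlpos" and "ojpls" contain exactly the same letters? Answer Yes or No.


String 1: 'jlpos' -> sorted: 'jlops'
String 2: 'ojpls' -> sorted: 'jlops'
Compare sorted forms: 'jlops' == 'jlops'
Anagram: Yes


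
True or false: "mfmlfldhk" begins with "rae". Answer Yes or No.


Input string: 'mfmlfldhk'
Prefix to check: 'rae'
First 3 characters of input: 'mfm'
Match: False
Result: No


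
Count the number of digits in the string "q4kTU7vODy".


Input string: 'q4kTU7vODy'
Operation: count digit characters (0-9)
Scan: 'q', '4'(digit), 'k', 'T', 'U', '7'(digit), 'v', 'O', 'D', 'y'
Digits found: 2
Result: 2


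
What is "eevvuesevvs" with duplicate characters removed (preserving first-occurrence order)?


Input: 'eevvuesevvs'
Operation: keep first occurrence of each character
Scan: s[0]='e' new -> keep; s[1]='e' seen -> skip; s[2]='v' new -> keep; s[3]='v' seen -> skip; s[4]='u' new -> keep; s[5]='e' seen -> skip; s[6]='s' new -> keep; s[7]='e' seen -> skip; s[8]='v' seen -> skip; s[9]='v' seen -> skip; s[10]='s' seen -> skip
Result: evus


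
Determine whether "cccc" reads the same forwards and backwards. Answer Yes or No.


Input string: 'cccc'
Reversed: 'cccc'
Compare pairs: s[0]='c' vs s[3]='c' (match), s[1]='c' vs s[2]='c' (match)
Palindrome: Yes


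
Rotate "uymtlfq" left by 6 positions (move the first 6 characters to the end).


Input: 'uymtlfq', shift = 6
Operation: split at index 6 and swap parts
Front part s[0:6] = 'uymtlf'
Back part s[6:] = 'q'
Rotated = back + front = 'q' + 'uymtlf'
Result: quymtlf


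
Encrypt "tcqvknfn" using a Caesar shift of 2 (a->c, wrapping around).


Input: 'tcqvknfn', shift = 2
Operation: for each letter, (position + 2) mod 26
Mapping: 't'(19+2=21)->'v', 'c'(2+2=4)->'e', 'q'(16+2=18)->'s', 'v'(21+2=23)->'x', 'k'(10+2=12)->'m', 'n'(13+2=15)->'p', 'f'(5+2=7)->'h', 'n'(13+2=15)->'p'
Result: vesxmphp


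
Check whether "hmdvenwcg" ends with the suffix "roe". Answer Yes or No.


Input string: 'hmdvenwcg'
Suffix to check: 'roe'
Last 3 characters of input: 'wcg'
Match: False
Result: No


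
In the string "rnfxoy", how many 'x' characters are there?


Input string: 'rnfxoy'
Target character: 'x'
Scan each position: s[3]='x'
Matches found at indices: 3
Total: 1


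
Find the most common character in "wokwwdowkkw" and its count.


Input: 'wokwwdowkkw'
Operation: tally each character
Counts: 'd':1, 'k':3, 'o':2, 'w':5
Maximum: 'w' appears 5 times


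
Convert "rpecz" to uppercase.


Input string: 'rpecz'
Operation: convert each letter to uppercase
Mapping: 'r'->'R', 'p'->'P', 'e'->'E', 'c'->'C', 'z'->'Z'
Result: RPECZ


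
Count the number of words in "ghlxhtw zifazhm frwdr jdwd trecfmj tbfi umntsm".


Input string: 'ghlxhtw zifazhm frwdr jdwd trecfmj tbfi umntsm'
Operation: split by spaces
Words found: 'ghlxhtw', 'zifazhm', 'frwdr', 'jdwd', 'trecfmj', 'tbfi', 'umntsm'
Word count: 7


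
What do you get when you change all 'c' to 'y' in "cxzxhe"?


Input string: 'cxzxhe'
Operation: replace 'c' with 'y'
Positions of 'c': 0
After replacement: yxzxhe


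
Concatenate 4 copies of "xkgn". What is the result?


Input string: 'xkgn'
Operation: repeat 4 times
Concatenation: 'xkgn' + 'xkgn' + 'xkgn' + 'xkgn'
Result: xkgnxkgnxkgnxkgn


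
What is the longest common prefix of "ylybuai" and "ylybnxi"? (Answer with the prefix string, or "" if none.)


String 1: 'ylybuai'
String 2: 'ylybnxi'
Compare position by position:
pos 0: 'y' vs 'y' match
pos 1: 'l' vs 'l' match
pos 2: 'y' vs 'y' match
pos 3: 'b' vs 'b' match
pos 4: 'u' vs 'n' differ -> stop
Longest common prefix: "ylyb" (length 4)


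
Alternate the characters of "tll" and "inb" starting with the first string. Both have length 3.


String 1: 'tll'
String 2: 'inb'
Operation: alternate characters
Pairs: 't'+'i', 'l'+'n', 'l'+'b'
Result: tilnlb


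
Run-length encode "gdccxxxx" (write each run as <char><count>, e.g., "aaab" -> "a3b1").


Input: 'gdccxxxx'
Operation: identify consecutive runs
Runs: 'g' -> g1, 'd' -> d1, 'cc' -> c2, 'xxxx' -> x4
Encoded: g1d1c2x4


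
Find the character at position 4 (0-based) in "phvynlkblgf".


Input string: 'phvynlkblgf'
Operation: get character at index 4
Index mapping: s[0]='p', s[1]='h', s[2]='v', s[3]='y', s[4]='n'
Result: 'n'


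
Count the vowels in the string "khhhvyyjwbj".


Input string: 'khhhvyyjwbj'
Operation: count vowels (a, e, i, o, u)
Scan: s[0]='k', s[1]='h', s[2]='h', s[3]='h', s[4]='v', s[5]='y', s[6]='y', s[7]='j', s[8]='w', s[9]='b', s[10]='j'
Vowels found: 0
Result: 0


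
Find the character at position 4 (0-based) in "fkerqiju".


Input string: 'fkerqiju'
Operation: get character at index 4
Index mapping: s[0]='f', s[1]='k', s[2]='e', s[3]='r', s[4]='q'
Result: 'q'


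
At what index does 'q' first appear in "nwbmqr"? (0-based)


Input string: 'nwbmqr'
Target: 'q'
Scanning left to right: s[0]='n', s[1]='w', s[2]='b', s[3]='m', s[4]='q'
First match at index: 4


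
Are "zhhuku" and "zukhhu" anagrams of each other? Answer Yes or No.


String 1: 'zhhuku' -> sorted: 'hhkuuz'
String 2: 'zukhhu' -> sorted: 'hhkuuz'
Compare sorted forms: 'hhkuuz' == 'hhkuuz'
Anagram: Yes


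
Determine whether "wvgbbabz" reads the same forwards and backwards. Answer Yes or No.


Input string: 'wvgbbabz'
Reversed: 'zbabbgvw'
Compare pairs: s[0]='w' vs s[7]='z' (mismatch), s[1]='v' vs s[6]='b' (mismatch), s[2]='g' vs s[5]='a' (mismatch), s[3]='b' vs s[4]='b' (match)
Palindrome: No


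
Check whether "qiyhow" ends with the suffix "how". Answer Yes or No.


Input string: 'qiyhow'
Suffix to check: 'how'
Last 3 characters of input: 'how'
Match: True
Result: Yes


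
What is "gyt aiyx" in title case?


Input string: 'gyt aiyx'
Operation: capitalize first letter of each word
Word transformations: 'gyt'->'Gyt', 'aiyx'->'Aiyx'
Result: Gyt Aiyx


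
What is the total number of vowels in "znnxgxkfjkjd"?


Input string: 'znnxgxkfjkjd'
Operation: count vowels (a, e, i, o, u)
Scan: s[0]='z', s[1]='n', s[2]='n', s[3]='x', s[4]='g', s[5]='x', s[6]='k', s[7]='f', s[8]='j', s[9]='k', s[10]='j', s[11]='d'
Vowels found: 0
Result: 0


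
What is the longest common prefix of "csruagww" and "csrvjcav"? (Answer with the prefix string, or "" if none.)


String 1: 'csruagww'
String 2: 'csrvjcav'
Compare position by position:
pos 0: 'c' vs 'c' match
pos 1: 's' vs 's' match
pos 2: 'r' vs 'r' match
pos 3: 'u' vs 'v' differ -> stop
Longest common prefix: "csr" (length 3)
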